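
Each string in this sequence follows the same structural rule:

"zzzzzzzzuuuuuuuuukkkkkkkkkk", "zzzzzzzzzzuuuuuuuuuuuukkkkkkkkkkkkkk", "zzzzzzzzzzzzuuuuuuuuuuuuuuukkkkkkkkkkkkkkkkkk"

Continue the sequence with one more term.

zzzzzzzzzzzzzzuuuuuuuuuuuuuuuuuukkkkkkkkkkkkkkkkkkkkkk

Each string has the form z^{2n+2} u^{3n} k^{4n-2}, where the shown terms are n = 3, 4, 5.
For the next term, n = 6, so the run lengths are 14, 18, 22.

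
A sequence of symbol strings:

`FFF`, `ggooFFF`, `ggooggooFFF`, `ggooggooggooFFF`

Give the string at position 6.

ggooggooggooggooggooFFF

The strings grow by a fixed prefix ggoo each time.
From ggooggooggooFFF, 2 further steps: ggooggooggooFFF → ggooggooggooggooFFF → (answer).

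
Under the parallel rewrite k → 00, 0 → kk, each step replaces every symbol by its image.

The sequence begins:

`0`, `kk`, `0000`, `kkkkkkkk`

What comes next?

Expanding kkkkkkkk: k→00, k→00, k→00, k→00, k→00, k→00, k→00, k→00. Concatenated: 00 00 00 00 00 00 00 00.

0000000000000000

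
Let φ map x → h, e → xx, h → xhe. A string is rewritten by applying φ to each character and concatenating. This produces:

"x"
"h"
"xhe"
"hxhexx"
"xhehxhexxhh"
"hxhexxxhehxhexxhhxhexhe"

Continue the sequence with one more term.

Applying the rule to each of the 23 symbols of hxhexxxhehxhexxhhxhexhe gives the pieces xhe h xhe xx h h h xhe xx xhe h xhe xx h h xhe xhe h xhe xx h xhe xx, which concatenate to the answer.

xhehxhexxhhhxhexxxhehxhexxhhxhexhehxhexxhxhexx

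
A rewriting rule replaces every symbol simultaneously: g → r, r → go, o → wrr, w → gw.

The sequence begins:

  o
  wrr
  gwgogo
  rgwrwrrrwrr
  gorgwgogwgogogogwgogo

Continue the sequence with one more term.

Applying the rule to each of the 21 symbols of gorgwgogwgogogogwgogo gives the pieces r wrr go r gw r wrr r gw r wrr r wrr r wrr r gw r wrr r wrr, which concatenate to the answer.

rwrrgorgwrwrrrgwrwrrrwrrrwrrrgwrwrrrwrr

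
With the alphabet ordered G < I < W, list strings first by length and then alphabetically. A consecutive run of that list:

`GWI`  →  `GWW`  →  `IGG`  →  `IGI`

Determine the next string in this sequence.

Find the rightmost character of IGI below W, bump it to the next letter, and reset everything to its right to G.

IGW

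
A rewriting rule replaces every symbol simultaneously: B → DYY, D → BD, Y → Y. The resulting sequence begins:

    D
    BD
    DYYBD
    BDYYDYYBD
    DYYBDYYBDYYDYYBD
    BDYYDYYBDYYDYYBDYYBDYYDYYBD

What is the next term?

Rewriting the 27 symbols of BDYYDYYBDYYDYYBDYYBDYYDYYBD one by one yields DYY BD Y Y BD Y Y DYY BD Y Y BD Y Y DYY BD Y Y DYY BD Y Y BD Y Y DYY BD; concatenated:

DYYBDYYBDYYDYYBDYYBDYYDYYBDYYDYYBDYYBDYYDYYBD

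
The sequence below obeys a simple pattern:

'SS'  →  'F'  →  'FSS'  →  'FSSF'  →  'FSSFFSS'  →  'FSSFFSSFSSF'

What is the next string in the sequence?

From term 3 onward, concatenate the last term with the second-to-last: F·SS = FSS, FSS·F = FSSF, …
So term 7 is FSSFFSSFSSF·FSSFFSS.

FSSFFSSFSSFFSSFFSS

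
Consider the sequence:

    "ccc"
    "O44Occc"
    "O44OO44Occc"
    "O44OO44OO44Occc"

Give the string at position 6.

O44OO44OO44OO44OO44Occc

Each term is the previous one with O44O prepended.
From O44OO44OO44Occc, 2 further steps: O44OO44OO44Occc → O44OO44OO44OO44Occc → (answer).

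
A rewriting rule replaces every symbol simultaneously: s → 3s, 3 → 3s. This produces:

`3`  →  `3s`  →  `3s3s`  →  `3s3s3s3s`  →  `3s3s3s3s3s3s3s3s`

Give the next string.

3s3s3s3s3s3s3s3s3s3s3s3s3s3s3s3s

φ(3s3s3s3s3s3s3s3s) expands symbol-by-symbol to 3s 3s 3s 3s 3s 3s 3s 3s 3s 3s 3s 3s 3s 3s 3s 3s; joining the 16 pieces gives the next term.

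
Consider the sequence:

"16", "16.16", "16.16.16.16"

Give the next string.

16.16.16.16.16.16.16.16

s(k+1) = s(k)·.·s(k) — each term doubles the last with '.' between the halves.
So the next term is two copies of 16.16.16.16 with '.' between the halves.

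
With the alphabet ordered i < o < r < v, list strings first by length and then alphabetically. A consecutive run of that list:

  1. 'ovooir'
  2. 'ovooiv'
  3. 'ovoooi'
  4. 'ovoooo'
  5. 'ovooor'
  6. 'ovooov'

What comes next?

The successor of ovooov increments the rightmost position that isn't already v and resets every position after it to i.

ovoori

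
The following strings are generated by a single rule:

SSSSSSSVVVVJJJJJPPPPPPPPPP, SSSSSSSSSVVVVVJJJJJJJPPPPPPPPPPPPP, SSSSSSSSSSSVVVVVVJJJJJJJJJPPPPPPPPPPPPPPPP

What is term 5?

SSSSSSSSSSSSSSSVVVVVVVVJJJJJJJJJJJJJPPPPPPPPPPPPPPPPPPPPPP

Reading off run lengths: S runs 7, 9, 11; V runs 4, 5, 6; J runs 5, 7, 9; P runs 10, 13, 16 — each is linear in n, where the shown terms are n = 3, 4, 5.
For term 5, n = 7, so the run lengths are 15, 8, 13, 22.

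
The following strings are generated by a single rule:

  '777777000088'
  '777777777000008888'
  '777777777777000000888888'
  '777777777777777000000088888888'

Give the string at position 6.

Each string has the form 7^{3n+3} 0^{n+3} 8^{2n} (n = 1, 2, …).
At n = 6 the blocks have lengths 21, 9, 12.

777777777777777777777000000000888888888888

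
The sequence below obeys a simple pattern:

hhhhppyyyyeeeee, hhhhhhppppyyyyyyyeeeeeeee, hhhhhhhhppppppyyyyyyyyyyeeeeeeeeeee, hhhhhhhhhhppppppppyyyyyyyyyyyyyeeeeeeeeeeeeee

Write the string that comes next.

Reading off run lengths: h runs 4, 6, 8, 10; p runs 2, 4, 6, 8; y runs 4, 7, 10, 13; e runs 5, 8, 11, 14 — each is linear in n (n = 1, 2, …).
For the next term, n = 5, so the run lengths are 12, 10, 16, 17.

hhhhhhhhhhhhppppppppppyyyyyyyyyyyyyyyyeeeeeeeeeeeeeeeee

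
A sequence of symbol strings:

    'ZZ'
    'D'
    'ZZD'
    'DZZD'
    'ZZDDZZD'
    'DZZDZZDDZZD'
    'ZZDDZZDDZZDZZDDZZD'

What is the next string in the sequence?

DZZDZZDDZZDZZDDZZDDZZDZZDDZZD

This is a Fibonacci-style word recurrence s(k) = s(k−2)·s(k−1): e.g. ZZ·D = ZZD.
So term 8 is DZZDZZDDZZD·ZZDDZZDDZZDZZDDZZD.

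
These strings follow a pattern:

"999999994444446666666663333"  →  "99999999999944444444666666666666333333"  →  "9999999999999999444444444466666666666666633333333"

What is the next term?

The n-th term is 4n 9's then 2n+2 4's then 3n+3 6's then 2n 3's, where the shown terms are n = 2, 3, 4.
Setting n = 5 gives 20, 12, 18, 10 characters in each block.

999999999999999999994444444444446666666666666666663333333333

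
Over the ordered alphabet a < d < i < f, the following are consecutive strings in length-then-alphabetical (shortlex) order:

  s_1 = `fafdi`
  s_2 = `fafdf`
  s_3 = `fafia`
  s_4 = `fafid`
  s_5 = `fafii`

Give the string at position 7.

faffa

Advancing 2 positions from fafii through fafii → fafif reaches term 7.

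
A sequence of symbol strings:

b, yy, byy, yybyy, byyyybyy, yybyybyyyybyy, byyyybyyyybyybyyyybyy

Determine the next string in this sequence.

yybyybyyyybyybyyyybyyyybyybyyyybyy

Each term (from the third on) is the two preceding terms concatenated in order: term 3 = b·yy = byy.
So term 8 is yybyybyyyybyy·byyyybyyyybyybyyyybyy.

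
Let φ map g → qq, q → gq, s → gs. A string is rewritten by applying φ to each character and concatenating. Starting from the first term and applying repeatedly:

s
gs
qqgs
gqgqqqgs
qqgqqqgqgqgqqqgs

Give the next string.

φ(qqgqqqgqgqgqqqgs) expands symbol-by-symbol to gq gq qq gq gq gq qq gq qq gq qq gq gq gq qq gs; joining the 16 pieces gives the next term.

gqgqqqgqgqgqqqgqqqgqqqgqgqgqqqgs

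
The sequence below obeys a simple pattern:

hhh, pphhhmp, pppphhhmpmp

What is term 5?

pppppppphhhmpmpmpmp

Every step adds pp to the front and mp to the end of the previous string.
From pppphhhmpmp, 2 further steps: pppphhhmpmp → pppppphhhmpmpmp → (answer).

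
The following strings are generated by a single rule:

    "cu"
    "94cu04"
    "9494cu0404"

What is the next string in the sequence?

Each term wraps the previous one in 94 on the left and 04 on the right.
So the next term is 94·9494cu0404·04.

949494cu040404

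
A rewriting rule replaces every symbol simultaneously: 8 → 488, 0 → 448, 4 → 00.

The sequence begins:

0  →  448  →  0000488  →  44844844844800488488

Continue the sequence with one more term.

Rewriting the 20 symbols of 44844844844800488488 one by one yields 00 00 488 00 00 488 00 00 488 00 00 488 448 448 00 488 488 00 488 488; concatenated:

00004880000488000048800004884484480048848800488488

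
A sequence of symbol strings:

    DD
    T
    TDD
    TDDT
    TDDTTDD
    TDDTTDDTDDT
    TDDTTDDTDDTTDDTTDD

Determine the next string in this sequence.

From term 3 onward, concatenate the last term with the second-to-last: T·DD = TDD, TDD·T = TDDT, …
Continuing: TDDTTDDTDDTTDDTTDD · TDDTTDDTDDT gives term 8.

TDDTTDDTDDTTDDTTDDTDDTTDDTDDT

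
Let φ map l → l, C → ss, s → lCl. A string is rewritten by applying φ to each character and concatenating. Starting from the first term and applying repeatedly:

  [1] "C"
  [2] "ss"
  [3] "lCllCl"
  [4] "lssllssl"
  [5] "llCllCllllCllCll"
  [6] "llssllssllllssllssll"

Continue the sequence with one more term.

Rewriting the 20 symbols of llssllssllllssllssll one by one yields l l lCl lCl l l lCl lCl l l l l lCl lCl l l lCl lCl l l; concatenated:

lllCllCllllCllCllllllCllCllllCllClll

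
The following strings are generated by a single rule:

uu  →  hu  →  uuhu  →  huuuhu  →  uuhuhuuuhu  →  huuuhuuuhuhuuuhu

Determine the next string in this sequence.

uuhuhuuuhuhuuuhuuuhuhuuuhu

This is a Fibonacci-style word recurrence s(k) = s(k−2)·s(k−1): e.g. uu·hu = uuhu.
The next term joins uuhuhuuuhu and huuuhuuuhuhuuuhu.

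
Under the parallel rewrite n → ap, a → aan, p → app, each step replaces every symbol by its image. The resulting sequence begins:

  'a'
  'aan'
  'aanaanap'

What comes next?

Expanding aanaanap: a→aan, a→aan, n→ap, a→aan, a→aan, n→ap, a→aan, p→app. Concatenated: aan aan ap aan aan ap aan app.

aanaanapaanaanapaanapp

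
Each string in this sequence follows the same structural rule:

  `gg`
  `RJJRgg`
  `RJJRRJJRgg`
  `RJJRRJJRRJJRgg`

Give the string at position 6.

Each term is the previous one with RJJR prepended.
From RJJRRJJRRJJRgg, 2 further steps: RJJRRJJRRJJRgg → RJJRRJJRRJJRRJJRgg → (answer).

RJJRRJJRRJJRRJJRRJJRgg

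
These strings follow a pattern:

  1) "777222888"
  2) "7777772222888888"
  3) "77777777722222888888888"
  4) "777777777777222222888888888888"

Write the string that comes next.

7777777777777772222222888888888888888

Term n consists of 3n 7's, followed by n+2 2's, followed by 3n 8's (n = 1, 2, …).
For the next term, n = 5, so the run lengths are 15, 7, 15.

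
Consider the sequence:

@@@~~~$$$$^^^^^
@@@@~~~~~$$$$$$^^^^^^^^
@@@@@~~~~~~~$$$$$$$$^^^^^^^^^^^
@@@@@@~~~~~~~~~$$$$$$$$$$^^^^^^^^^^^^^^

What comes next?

@@@@@@@~~~~~~~~~~~$$$$$$$$$$$$^^^^^^^^^^^^^^^^^

Term n consists of n+1 @'s, followed by 2n-1 ~'s, followed by 2n $'s, followed by 3n-1 ^'s, where the shown terms are n = 2, 3, 4, 5.
For the next term, n = 6, so the run lengths are 7, 11, 12, 17.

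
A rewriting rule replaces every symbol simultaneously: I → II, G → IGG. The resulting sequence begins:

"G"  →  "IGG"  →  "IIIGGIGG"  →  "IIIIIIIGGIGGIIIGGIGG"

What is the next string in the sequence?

Rewriting the 20 symbols of IIIIIIIGGIGGIIIGGIGG one by one yields II II II II II II II IGG IGG II IGG IGG II II II IGG IGG II IGG IGG; concatenated:

IIIIIIIIIIIIIIIGGIGGIIIGGIGGIIIIIIIGGIGGIIIGGIGG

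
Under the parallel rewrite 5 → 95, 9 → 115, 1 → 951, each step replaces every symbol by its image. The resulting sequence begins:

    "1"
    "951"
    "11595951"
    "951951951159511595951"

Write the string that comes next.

Rewriting the 21 symbols of 951951951159511595951 one by one yields 115 95 951 115 95 951 115 95 951 951 95 115 95 951 951 95 115 95 115 95 951; concatenated:

1159595111595951115959519519511595951951951159511595951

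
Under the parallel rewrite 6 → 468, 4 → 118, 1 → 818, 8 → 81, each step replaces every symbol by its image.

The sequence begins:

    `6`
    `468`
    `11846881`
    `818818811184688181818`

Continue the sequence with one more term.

8181881818188181818818818811184688181818818188181881

φ(818818811184688181818) expands symbol-by-symbol to 81 818 81 81 818 81 81 818 818 818 81 118 468 81 81 818 81 818 81 818 81; joining the 21 pieces gives the next term.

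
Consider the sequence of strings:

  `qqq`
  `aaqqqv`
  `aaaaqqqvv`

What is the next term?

Each term wraps the previous one in aa on the left and v on the right.
Applying this once more to aaaaqqqvv:

aaaaaaqqqvvv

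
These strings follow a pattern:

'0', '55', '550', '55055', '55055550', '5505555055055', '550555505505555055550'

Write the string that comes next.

From term 3 onward, concatenate the last term with the second-to-last: 55·0 = 550, 550·55 = 55055, …
The next term joins 550555505505555055550 and 5505555055055.

5505555055055550555505505555055055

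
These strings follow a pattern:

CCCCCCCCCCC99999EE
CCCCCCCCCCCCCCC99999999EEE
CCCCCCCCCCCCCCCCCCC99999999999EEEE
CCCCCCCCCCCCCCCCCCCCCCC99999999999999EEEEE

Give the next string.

CCCCCCCCCCCCCCCCCCCCCCCCCCC99999999999999999EEEEEE

Term n consists of 4n+3 C's, followed by 3n-1 9's, followed by n E's, where the shown terms are n = 2, 3, 4, 5.
At n = 6 the blocks have lengths 27, 17, 6.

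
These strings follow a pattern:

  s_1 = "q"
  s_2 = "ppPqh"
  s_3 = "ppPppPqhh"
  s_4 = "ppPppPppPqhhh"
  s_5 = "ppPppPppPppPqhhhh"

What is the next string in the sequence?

Each term wraps the previous one in ppP on the left and h on the right.
Applying this once more to ppPppPppPppPqhhhh:

ppPppPppPppPppPqhhhhh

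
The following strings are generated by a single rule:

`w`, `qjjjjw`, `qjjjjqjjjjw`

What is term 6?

qjjjjqjjjjqjjjjqjjjjqjjjjw

Each term is the previous one with qjjjj prepended.
From qjjjjqjjjjw, 3 further steps: qjjjjqjjjjw → qjjjjqjjjjqjjjjw → qjjjjqjjjjqjjjjqjjjjw → (answer).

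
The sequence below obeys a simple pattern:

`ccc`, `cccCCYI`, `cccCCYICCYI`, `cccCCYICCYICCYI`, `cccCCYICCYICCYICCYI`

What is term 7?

Every step adds CCYI to the end: s(k+1) = s(k)·CCYI.
From cccCCYICCYICCYICCYI, 2 further steps: cccCCYICCYICCYICCYI → cccCCYICCYICCYICCYICCYI → (answer).

cccCCYICCYICCYICCYICCYICCYI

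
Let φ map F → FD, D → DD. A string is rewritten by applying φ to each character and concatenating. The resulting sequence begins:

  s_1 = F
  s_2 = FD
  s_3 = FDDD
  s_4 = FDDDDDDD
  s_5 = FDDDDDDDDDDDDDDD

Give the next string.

Applying the rule to each of the 16 symbols of FDDDDDDDDDDDDDDD gives the pieces FD DD DD DD DD DD DD DD DD DD DD DD DD DD DD DD, which concatenate to the answer.

FDDDDDDDDDDDDDDDDDDDDDDDDDDDDDDD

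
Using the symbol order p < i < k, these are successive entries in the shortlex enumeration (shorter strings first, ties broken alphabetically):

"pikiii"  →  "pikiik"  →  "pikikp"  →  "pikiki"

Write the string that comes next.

The successor of pikiki increments the rightmost position that isn't already k and resets every position after it to p.

pikikk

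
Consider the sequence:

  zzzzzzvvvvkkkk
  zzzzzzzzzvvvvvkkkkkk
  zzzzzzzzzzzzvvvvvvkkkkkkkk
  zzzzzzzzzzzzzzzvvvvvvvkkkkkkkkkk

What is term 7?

Reading off run lengths: z runs 6, 9, 12, 15; v runs 4, 5, 6, 7; k runs 4, 6, 8, 10 — each is linear in n (n = 1, 2, …).
For term 7, n = 7, so the run lengths are 24, 10, 16.

zzzzzzzzzzzzzzzzzzzzzzzzvvvvvvvvvvkkkkkkkkkkkkkkkk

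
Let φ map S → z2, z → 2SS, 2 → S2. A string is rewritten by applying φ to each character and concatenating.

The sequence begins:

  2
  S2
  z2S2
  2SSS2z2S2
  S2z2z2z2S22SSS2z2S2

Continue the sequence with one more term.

Replace each of the 19 characters of S2z2z2z2S22SSS2z2S2 in place — z2 S2 2SS S2 2SS S2 2SS S2 z2 S2 S2 z2 z2 z2 S2 2SS S2 z2 S2 — and concatenate.

z2S22SSS22SSS22SSS2z2S2S2z2z2z2S22SSS2z2S2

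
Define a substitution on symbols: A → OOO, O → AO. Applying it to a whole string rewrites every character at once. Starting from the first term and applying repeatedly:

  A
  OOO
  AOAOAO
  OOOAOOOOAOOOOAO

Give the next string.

AOAOAOOOOAOAOAOAOOOOAOAOAOAOOOOAO

Replace each of the 15 characters of OOOAOOOOAOOOOAO in place — AO AO AO OOO AO AO AO AO OOO AO AO AO AO OOO AO — and concatenate.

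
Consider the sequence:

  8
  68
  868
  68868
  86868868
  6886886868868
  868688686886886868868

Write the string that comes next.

This is a Fibonacci-style word recurrence s(k) = s(k−2)·s(k−1): e.g. 8·68 = 868.
So term 8 is 6886886868868·868688686886886868868.

6886886868868868688686886886868868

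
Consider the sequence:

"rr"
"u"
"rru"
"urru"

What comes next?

rruurru

Each term (from the third on) is the two preceding terms concatenated in order: term 3 = rr·u = rru.
Continuing: rru · urru gives term 5.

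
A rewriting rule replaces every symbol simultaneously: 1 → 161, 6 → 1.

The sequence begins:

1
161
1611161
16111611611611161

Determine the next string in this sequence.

Applying the rule to each of the 17 symbols of 16111611611611161 gives the pieces 161 1 161 161 161 1 161 161 1 161 161 1 161 161 161 1 161, which concatenate to the answer.

16111611611611161161116116111611611611161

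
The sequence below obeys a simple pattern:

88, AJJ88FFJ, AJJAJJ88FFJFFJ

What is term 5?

s(k+1) = AJJ·s(k)·FFJ, so each term gains AJJ as a prefix and FFJ as a suffix.
From AJJAJJ88FFJFFJ, 2 further steps: AJJAJJ88FFJFFJ → AJJAJJAJJ88FFJFFJFFJ → (answer).

AJJAJJAJJAJJ88FFJFFJFFJFFJ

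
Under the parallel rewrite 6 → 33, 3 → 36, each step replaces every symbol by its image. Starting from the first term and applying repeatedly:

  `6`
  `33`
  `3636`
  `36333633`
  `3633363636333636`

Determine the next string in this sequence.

Rewriting the 16 symbols of 3633363636333636 one by one yields 36 33 36 36 36 33 36 33 36 33 36 36 36 33 36 33; concatenated:

36333636363336333633363636333633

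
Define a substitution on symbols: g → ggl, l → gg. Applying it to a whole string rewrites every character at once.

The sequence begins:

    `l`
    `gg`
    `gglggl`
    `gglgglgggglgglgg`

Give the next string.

gglgglgggglgglgggglgglgglgglgggglgglgggglggl

Applying the rule to each of the 16 symbols of gglgglgggglgglgg gives the pieces ggl ggl gg ggl ggl gg ggl ggl ggl ggl gg ggl ggl gg ggl ggl, which concatenate to the answer.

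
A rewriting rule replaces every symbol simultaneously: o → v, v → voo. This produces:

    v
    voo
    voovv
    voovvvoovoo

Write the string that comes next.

Rewriting each symbol of voovvvoovoo: v→voo, o→v, o→v, v→voo, v→voo, v→voo, o→v, o→v, v→voo, o→v, o→v, which concatenates to voo v v voo voo voo v v voo v v.

voovvvoovoovoovvvoovv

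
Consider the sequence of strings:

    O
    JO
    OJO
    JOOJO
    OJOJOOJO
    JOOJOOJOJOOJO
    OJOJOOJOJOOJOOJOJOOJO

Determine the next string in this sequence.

Each term (from the third on) is the two preceding terms concatenated in order: term 3 = O·JO = OJO.
So term 8 is JOOJOOJOJOOJO·OJOJOOJOJOOJOOJOJOOJO.

JOOJOOJOJOOJOOJOJOOJOJOOJOOJOJOOJO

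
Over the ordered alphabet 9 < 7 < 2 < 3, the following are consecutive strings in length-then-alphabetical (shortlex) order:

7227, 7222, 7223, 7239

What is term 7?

Stepping forward 3 times from 7239: 7239 → 7237 → 7232, then the target.

7233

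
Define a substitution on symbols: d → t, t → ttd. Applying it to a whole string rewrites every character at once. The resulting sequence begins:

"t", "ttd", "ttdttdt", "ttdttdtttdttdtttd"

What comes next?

φ(ttdttdtttdttdtttd) expands symbol-by-symbol to ttd ttd t ttd ttd t ttd ttd ttd t ttd ttd t ttd ttd ttd t; joining the 17 pieces gives the next term.

ttdttdtttdttdtttdttdttdtttdttdtttdttdttdt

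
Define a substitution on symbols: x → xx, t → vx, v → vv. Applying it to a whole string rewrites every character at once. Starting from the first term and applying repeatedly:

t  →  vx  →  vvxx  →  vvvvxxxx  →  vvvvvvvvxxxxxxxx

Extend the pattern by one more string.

vvvvvvvvvvvvvvvvxxxxxxxxxxxxxxxx

φ(vvvvvvvvxxxxxxxx) expands symbol-by-symbol to vv vv vv vv vv vv vv vv xx xx xx xx xx xx xx xx; joining the 16 pieces gives the next term.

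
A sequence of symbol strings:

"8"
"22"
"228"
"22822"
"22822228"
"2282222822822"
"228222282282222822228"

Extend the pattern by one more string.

From term 3 onward, concatenate the last term with the second-to-last: 22·8 = 228, 228·22 = 22822, …
Continuing: 228222282282222822228 · 2282222822822 gives term 8.

2282222822822228222282282222822822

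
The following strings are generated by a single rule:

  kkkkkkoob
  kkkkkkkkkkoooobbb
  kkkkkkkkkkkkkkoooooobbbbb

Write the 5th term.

Each string has the form k^{4n+2} o^{2n} b^{2n-1} (n = 1, 2, …).
For term 5, n = 5, so the run lengths are 22, 10, 9.

kkkkkkkkkkkkkkkkkkkkkkoooooooooobbbbbbbbb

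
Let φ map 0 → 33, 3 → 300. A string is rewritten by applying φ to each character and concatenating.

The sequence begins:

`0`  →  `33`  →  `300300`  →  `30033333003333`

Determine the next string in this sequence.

30033333003003003003003333300300300300

φ(30033333003333) expands symbol-by-symbol to 300 33 33 300 300 300 300 300 33 33 300 300 300 300; joining the 14 pieces gives the next term.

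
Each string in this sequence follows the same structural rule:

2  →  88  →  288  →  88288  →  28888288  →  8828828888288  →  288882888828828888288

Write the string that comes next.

8828828888288288882888828828888288

This is a Fibonacci-style word recurrence s(k) = s(k−2)·s(k−1): e.g. 2·88 = 288.
The next term joins 8828828888288 and 288882888828828888288.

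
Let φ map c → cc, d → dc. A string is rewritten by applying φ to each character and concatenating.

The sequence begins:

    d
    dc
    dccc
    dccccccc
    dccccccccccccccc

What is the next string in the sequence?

dccccccccccccccccccccccccccccccc

Applying the rule to each of the 16 symbols of dccccccccccccccc gives the pieces dc cc cc cc cc cc cc cc cc cc cc cc cc cc cc cc, which concatenate to the answer.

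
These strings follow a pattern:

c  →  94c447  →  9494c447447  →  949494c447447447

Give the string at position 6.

9494949494c447447447447447

Each term wraps the previous one in 94 on the left and 447 on the right.
From 949494c447447447, 2 further steps: 949494c447447447 → 94949494c447447447447 → (answer).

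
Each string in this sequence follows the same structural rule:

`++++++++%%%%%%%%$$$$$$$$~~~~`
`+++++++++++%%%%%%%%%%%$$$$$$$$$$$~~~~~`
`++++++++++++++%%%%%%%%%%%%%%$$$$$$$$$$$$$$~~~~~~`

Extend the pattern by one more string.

+++++++++++++++++%%%%%%%%%%%%%%%%%$$$$$$$$$$$$$$$$$~~~~~~~

The n-th term is 3n-1 +'s then 3n-1 %'s then 3n-1 $'s then n+1 ~'s, where the shown terms are n = 3, 4, 5.
For the next term, n = 6, so the run lengths are 17, 17, 17, 7.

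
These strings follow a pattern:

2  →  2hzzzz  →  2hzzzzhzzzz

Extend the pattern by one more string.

2hzzzzhzzzzhzzzz

The strings grow by a fixed suffix hzzzz each time.
So the next term is 2hzzzzhzzzz·hzzzz.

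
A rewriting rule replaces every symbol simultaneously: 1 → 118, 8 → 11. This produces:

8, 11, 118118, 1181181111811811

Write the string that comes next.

11811811118118111181181181181111811811118118

Replace each of the 16 characters of 1181181111811811 in place — 118 118 11 118 118 11 118 118 118 118 11 118 118 11 118 118 — and concatenate.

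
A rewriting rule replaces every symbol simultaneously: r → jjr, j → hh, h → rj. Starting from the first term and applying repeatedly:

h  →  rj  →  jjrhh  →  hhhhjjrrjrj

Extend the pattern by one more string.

Rewriting each symbol of hhhhjjrrjrj: h→rj, h→rj, h→rj, h→rj, j→hh, j→hh, r→jjr, r→jjr, j→hh, r→jjr, j→hh, which concatenates to rj rj rj rj hh hh jjr jjr hh jjr hh.

rjrjrjrjhhhhjjrjjrhhjjrhh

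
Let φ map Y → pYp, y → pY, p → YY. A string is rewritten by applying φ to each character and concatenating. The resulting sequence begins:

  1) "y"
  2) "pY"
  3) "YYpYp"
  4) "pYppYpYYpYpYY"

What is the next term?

YYpYpYYYYpYpYYpYppYpYYpYpYYpYppYp

φ(pYppYpYYpYpYY) expands symbol-by-symbol to YY pYp YY YY pYp YY pYp pYp YY pYp YY pYp pYp; joining the 13 pieces gives the next term.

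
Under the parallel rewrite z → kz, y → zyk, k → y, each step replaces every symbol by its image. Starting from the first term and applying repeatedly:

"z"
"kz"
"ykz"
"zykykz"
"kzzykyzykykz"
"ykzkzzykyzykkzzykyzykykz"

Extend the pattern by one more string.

Rewriting the 24 symbols of ykzkzzykyzykkzzykyzykykz one by one yields zyk y kz y kz kz zyk y zyk kz zyk y y kz kz zyk y zyk kz zyk y zyk y kz; concatenated:

zykykzykzkzzykyzykkzzykyykzkzzykyzykkzzykyzykykz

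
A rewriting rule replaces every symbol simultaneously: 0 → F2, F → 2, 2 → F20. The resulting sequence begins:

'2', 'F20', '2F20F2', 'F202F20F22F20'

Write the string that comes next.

Applying the rule to each of the 13 symbols of F202F20F22F20 gives the pieces 2 F20 F2 F20 2 F20 F2 2 F20 F20 2 F20 F2, which concatenate to the answer.

2F20F2F202F20F22F20F202F20F2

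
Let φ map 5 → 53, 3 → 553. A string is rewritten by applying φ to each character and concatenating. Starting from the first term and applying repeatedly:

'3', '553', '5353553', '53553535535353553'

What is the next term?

Replace each of the 17 characters of 53553535535353553 in place — 53 553 53 53 553 53 553 53 53 553 53 553 53 553 53 53 553 — and concatenate.

53553535355353553535355353553535535353553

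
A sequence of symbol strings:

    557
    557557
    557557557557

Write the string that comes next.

s(k+1) = s(k)·s(k) — each term doubles the last.
Doubling 557557557557:

557557557557557557557557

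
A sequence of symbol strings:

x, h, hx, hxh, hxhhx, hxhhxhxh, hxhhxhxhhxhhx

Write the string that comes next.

From term 3 onward, concatenate the last term with the second-to-last: h·x = hx, hx·h = hxh, …
The next term joins hxhhxhxhhxhhx and hxhhxhxh.

hxhhxhxhhxhhxhxhhxhxh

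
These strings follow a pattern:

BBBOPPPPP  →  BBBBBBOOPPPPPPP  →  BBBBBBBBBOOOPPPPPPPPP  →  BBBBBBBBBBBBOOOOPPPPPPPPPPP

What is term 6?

Each string has the form B^{3n} O^{n} P^{2n+3} (n = 1, 2, …).
For term 6, n = 6, so the run lengths are 18, 6, 15.

BBBBBBBBBBBBBBBBBBOOOOOOPPPPPPPPPPPPPPP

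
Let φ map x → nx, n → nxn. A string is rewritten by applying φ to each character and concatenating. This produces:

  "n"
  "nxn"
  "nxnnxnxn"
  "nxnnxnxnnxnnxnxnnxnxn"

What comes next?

φ(nxnnxnxnnxnnxnxnnxnxn) expands symbol-by-symbol to nxn nx nxn nxn nx nxn nx nxn nxn nx nxn nxn nx nxn nx nxn nxn nx nxn nx nxn; joining the 21 pieces gives the next term.

nxnnxnxnnxnnxnxnnxnxnnxnnxnxnnxnnxnxnnxnxnnxnnxnxnnxnxn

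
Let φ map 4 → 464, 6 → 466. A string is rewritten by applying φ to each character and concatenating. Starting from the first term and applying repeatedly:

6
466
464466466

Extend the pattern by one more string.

464466464464466466464466466

Rewriting each symbol of 464466466: 4→464, 6→466, 4→464, 4→464, 6→466, 6→466, 4→464, 6→466, 6→466, which concatenates to 464 466 464 464 466 466 464 466 466.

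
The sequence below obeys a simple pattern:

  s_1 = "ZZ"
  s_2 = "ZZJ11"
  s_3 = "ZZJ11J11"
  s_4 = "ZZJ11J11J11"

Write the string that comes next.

Every step adds J11 to the end: s(k+1) = s(k)·J11.
One more step from ZZJ11J11J11 gives the answer.

ZZJ11J11J11J11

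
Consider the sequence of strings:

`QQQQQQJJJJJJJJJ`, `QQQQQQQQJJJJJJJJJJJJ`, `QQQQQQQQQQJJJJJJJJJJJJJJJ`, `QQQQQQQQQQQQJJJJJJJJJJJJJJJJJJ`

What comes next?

Term n consists of 2n Q's, followed by 3n J's, where the shown terms are n = 3, 4, 5, 6.
For the next term, n = 7, so the run lengths are 14, 21.

QQQQQQQQQQQQQQJJJJJJJJJJJJJJJJJJJJJ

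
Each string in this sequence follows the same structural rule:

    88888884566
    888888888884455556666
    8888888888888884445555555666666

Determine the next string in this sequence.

88888888888888888884444555555555566666666

Term n consists of 4n+3 8's, followed by n 4's, followed by 3n-2 5's, followed by 2n 6's (n = 1, 2, …).
Setting n = 4 gives 19, 4, 10, 8 characters in each block.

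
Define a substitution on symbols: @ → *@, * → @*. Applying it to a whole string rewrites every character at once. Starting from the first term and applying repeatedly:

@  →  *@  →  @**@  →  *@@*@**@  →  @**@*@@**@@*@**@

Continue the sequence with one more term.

*@@*@**@@**@*@@*@**@*@@**@@*@**@

φ(@**@*@@**@@*@**@) expands symbol-by-symbol to *@ @* @* *@ @* *@ *@ @* @* *@ *@ @* *@ @* @* *@; joining the 16 pieces gives the next term.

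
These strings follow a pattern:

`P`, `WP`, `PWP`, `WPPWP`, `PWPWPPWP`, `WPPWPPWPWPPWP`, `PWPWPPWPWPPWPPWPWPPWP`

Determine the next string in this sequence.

WPPWPPWPWPPWPPWPWPPWPWPPWPPWPWPPWP

This is a Fibonacci-style word recurrence s(k) = s(k−2)·s(k−1): e.g. P·WP = PWP.
Continuing: WPPWPPWPWPPWP · PWPWPPWPWPPWPPWPWPPWP gives term 8.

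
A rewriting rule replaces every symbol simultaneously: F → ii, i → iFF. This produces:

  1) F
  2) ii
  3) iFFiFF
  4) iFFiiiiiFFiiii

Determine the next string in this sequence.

Replace each of the 14 characters of iFFiiiiiFFiiii in place — iFF ii ii iFF iFF iFF iFF iFF ii ii iFF iFF iFF iFF — and concatenate.

iFFiiiiiFFiFFiFFiFFiFFiiiiiFFiFFiFFiFF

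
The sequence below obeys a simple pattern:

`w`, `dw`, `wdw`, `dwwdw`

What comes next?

From term 3 onward, concatenate the second-to-last term with the last: w·dw = wdw, dw·wdw = dwwdw, …
Continuing: wdw · dwwdw gives term 5.

wdwdwwdw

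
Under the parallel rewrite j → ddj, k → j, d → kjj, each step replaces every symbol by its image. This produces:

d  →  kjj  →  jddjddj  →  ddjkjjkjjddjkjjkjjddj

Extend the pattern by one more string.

Applying the rule to each of the 21 symbols of ddjkjjkjjddjkjjkjjddj gives the pieces kjj kjj ddj j ddj ddj j ddj ddj kjj kjj ddj j ddj ddj j ddj ddj kjj kjj ddj, which concatenate to the answer.

kjjkjjddjjddjddjjddjddjkjjkjjddjjddjddjjddjddjkjjkjjddj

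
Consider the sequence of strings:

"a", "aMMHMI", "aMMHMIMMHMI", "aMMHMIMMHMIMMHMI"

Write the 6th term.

aMMHMIMMHMIMMHMIMMHMIMMHMI

The strings grow by a fixed suffix MMHMI each time.
From aMMHMIMMHMIMMHMI, 2 further steps: aMMHMIMMHMIMMHMI → aMMHMIMMHMIMMHMIMMHMI → (answer).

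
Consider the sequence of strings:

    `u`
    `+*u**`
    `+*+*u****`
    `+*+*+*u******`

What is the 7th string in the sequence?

Each term wraps the previous one in +* on the left and ** on the right.
From +*+*+*u******, 3 further steps: +*+*+*u****** → +*+*+*+*u******** → +*+*+*+*+*u********** → (answer).

+*+*+*+*+*+*u************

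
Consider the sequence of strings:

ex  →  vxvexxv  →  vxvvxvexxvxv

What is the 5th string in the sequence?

vxvvxvvxvvxvexxvxvxvxv

Every step adds vxv to the front and xv to the end of the previous string.
From vxvvxvexxvxv, 2 further steps: vxvvxvexxvxv → vxvvxvvxvexxvxvxv → (answer).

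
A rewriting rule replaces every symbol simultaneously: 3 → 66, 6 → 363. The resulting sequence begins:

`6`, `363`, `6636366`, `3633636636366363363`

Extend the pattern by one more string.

Rewriting the 19 symbols of 3633636636366363363 one by one yields 66 363 66 66 363 66 363 363 66 363 66 363 363 66 363 66 66 363 66; concatenated:

66363666636366363363663636636336366363666636366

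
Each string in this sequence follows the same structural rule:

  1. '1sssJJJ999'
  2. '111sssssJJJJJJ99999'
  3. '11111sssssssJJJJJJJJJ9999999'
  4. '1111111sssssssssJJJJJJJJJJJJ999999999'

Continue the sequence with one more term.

111111111sssssssssssJJJJJJJJJJJJJJJ99999999999

Term n consists of 2n-1 1's, followed by 2n+1 s's, followed by 3n J's, followed by 2n+1 9's (n = 1, 2, …).
At n = 5 the blocks have lengths 9, 11, 15, 11.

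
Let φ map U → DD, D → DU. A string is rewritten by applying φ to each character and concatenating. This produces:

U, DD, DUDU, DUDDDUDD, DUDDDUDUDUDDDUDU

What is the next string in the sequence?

DUDDDUDUDUDDDUDDDUDDDUDUDUDDDUDD

Applying the rule to each of the 16 symbols of DUDDDUDUDUDDDUDU gives the pieces DU DD DU DU DU DD DU DD DU DD DU DU DU DD DU DD, which concatenate to the answer.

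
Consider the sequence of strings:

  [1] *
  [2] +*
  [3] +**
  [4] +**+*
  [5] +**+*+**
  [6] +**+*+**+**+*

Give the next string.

+**+*+**+**+*+**+*+**

This is a Fibonacci-style word recurrence s(k) = s(k−1)·s(k−2): e.g. +*·* = +**.
Continuing: +**+*+**+**+* · +**+*+** gives term 7.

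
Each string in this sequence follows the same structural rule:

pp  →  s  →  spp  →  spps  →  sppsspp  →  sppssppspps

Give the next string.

This is a Fibonacci-style word recurrence s(k) = s(k−1)·s(k−2): e.g. s·pp = spp.
Continuing: sppssppspps · sppsspp gives term 7.

sppssppsppssppsspp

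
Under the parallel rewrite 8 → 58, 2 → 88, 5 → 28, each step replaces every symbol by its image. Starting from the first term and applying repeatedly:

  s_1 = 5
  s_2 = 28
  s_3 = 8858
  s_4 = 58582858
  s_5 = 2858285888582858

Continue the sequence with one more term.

φ(2858285888582858) expands symbol-by-symbol to 88 58 28 58 88 58 28 58 58 58 28 58 88 58 28 58; joining the 16 pieces gives the next term.

88582858885828585858285888582858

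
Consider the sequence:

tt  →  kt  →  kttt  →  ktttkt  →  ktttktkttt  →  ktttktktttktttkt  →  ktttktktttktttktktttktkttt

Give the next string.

ktttktktttktttktktttktktttktttktktttktttkt

This is a Fibonacci-style word recurrence s(k) = s(k−1)·s(k−2): e.g. kt·tt = kttt.
The next term joins ktttktktttktttktktttktkttt and ktttktktttktttkt.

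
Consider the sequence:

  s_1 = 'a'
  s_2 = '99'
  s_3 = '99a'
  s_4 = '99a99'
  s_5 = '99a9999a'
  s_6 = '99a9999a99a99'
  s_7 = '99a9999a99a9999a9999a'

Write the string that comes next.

Each term (from the third on) is the previous term followed by the one before it: term 3 = 99·a = 99a.
The next term joins 99a9999a99a9999a9999a and 99a9999a99a99.

99a9999a99a9999a9999a99a9999a99a99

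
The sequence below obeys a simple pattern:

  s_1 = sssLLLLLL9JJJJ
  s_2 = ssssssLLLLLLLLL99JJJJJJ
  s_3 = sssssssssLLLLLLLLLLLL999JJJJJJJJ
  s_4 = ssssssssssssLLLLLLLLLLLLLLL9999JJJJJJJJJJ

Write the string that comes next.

Each string has the form s^{3n} L^{3n+3} 9^{n} J^{2n+2} (n = 1, 2, …).
Setting n = 5 gives 15, 18, 5, 12 characters in each block.

sssssssssssssssLLLLLLLLLLLLLLLLLL99999JJJJJJJJJJJJ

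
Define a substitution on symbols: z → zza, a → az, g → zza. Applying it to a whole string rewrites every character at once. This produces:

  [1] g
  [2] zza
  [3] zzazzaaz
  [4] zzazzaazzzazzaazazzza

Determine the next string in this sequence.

Replace each of the 21 characters of zzazzaazzzazzaazazzza in place — zza zza az zza zza az az zza zza zza az zza zza az az zza az zza zza zza az — and concatenate.

zzazzaazzzazzaazazzzazzazzaazzzazzaazazzzaazzzazzazzaaz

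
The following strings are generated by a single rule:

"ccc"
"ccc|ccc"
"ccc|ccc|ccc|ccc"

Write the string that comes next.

Every step duplicates the string with '|' between the halves.
Doubling ccc|ccc|ccc|ccc with '|' between the halves:

ccc|ccc|ccc|ccc|ccc|ccc|ccc|ccc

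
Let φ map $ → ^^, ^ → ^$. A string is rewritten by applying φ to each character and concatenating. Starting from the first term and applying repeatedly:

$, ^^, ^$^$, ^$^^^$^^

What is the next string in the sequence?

^$^^^$^$^$^^^$^$

Expanding ^$^^^$^^: ^→^$, $→^^, ^→^$, ^→^$, ^→^$, $→^^, ^→^$, ^→^$. Concatenated: ^$ ^^ ^$ ^$ ^$ ^^ ^$ ^$.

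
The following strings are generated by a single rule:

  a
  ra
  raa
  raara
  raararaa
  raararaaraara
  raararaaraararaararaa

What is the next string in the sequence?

From term 3 onward, concatenate the last term with the second-to-last: ra·a = raa, raa·ra = raara, …
So term 8 is raararaaraararaararaa·raararaaraara.

raararaaraararaararaaraararaaraara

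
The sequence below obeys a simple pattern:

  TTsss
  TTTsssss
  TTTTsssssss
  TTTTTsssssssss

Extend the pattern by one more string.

TTTTTTsssssssssss

Each string has the form T^{n} s^{2n-1}, where the shown terms are n = 2, 3, 4, 5.
For the next term, n = 6, so the run lengths are 6, 11.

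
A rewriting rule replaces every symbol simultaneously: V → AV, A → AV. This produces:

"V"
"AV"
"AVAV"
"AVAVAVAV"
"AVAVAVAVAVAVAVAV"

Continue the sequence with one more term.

Replace each of the 16 characters of AVAVAVAVAVAVAVAV in place — AV AV AV AV AV AV AV AV AV AV AV AV AV AV AV AV — and concatenate.

AVAVAVAVAVAVAVAVAVAVAVAVAVAVAVAV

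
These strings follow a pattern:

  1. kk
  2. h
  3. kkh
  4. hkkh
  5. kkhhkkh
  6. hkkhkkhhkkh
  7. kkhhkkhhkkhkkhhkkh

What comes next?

Each term (from the third on) is the two preceding terms concatenated in order: term 3 = kk·h = kkh.
The next term joins hkkhkkhhkkh and kkhhkkhhkkhkkhhkkh.

hkkhkkhhkkhkkhhkkhhkkhkkhhkkh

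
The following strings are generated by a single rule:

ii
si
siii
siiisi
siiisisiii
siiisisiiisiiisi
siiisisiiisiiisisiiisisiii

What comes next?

From term 3 onward, concatenate the last term with the second-to-last: si·ii = siii, siii·si = siiisi, …
The next term joins siiisisiiisiiisisiiisisiii and siiisisiiisiiisi.

siiisisiiisiiisisiiisisiiisiiisisiiisiiisi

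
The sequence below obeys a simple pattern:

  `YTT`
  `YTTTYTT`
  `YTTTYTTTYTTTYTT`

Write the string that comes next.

s(k+1) = s(k)·T·s(k) — each term doubles the last with 'T' between the halves.
Doubling YTTTYTTTYTTTYTT with 'T' between the halves:

YTTTYTTTYTTTYTTTYTTTYTTTYTTTYTT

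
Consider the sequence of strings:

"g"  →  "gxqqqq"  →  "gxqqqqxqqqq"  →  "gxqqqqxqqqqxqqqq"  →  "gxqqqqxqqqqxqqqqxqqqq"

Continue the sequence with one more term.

Every step adds xqqqq to the end: s(k+1) = s(k)·xqqqq.
One more step from gxqqqqxqqqqxqqqqxqqqq gives the answer.

gxqqqqxqqqqxqqqqxqqqqxqqqq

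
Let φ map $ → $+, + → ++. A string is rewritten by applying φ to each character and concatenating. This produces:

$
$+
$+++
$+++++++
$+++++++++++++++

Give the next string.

Replace each of the 16 characters of $+++++++++++++++ in place — $+ ++ ++ ++ ++ ++ ++ ++ ++ ++ ++ ++ ++ ++ ++ ++ — and concatenate.

$+++++++++++++++++++++++++++++++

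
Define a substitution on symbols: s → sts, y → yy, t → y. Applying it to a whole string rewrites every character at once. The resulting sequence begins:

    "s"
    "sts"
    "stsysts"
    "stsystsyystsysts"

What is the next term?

stsystsyystsystsyyyystsystsyystsysts

Applying the rule to each of the 16 symbols of stsystsyystsysts gives the pieces sts y sts yy sts y sts yy yy sts y sts yy sts y sts, which concatenate to the answer.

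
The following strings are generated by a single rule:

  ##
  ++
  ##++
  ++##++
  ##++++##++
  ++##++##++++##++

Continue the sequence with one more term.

##++++##++++##++##++++##++

From term 3 onward, concatenate the second-to-last term with the last: ##·++ = ##++, ++·##++ = ++##++, …
So term 7 is ##++++##++·++##++##++++##++.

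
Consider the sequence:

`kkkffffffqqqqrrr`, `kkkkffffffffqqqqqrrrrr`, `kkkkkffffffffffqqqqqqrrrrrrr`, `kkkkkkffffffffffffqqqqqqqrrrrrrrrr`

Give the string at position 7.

Reading off run lengths: k runs 3, 4, 5, 6; f runs 6, 8, 10, 12; q runs 4, 5, 6, 7; r runs 3, 5, 7, 9 — each is linear in n, where the shown terms are n = 2, 3, 4, 5.
For term 7, n = 8, so the run lengths are 9, 18, 10, 15.

kkkkkkkkkffffffffffffffffffqqqqqqqqqqrrrrrrrrrrrrrrr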